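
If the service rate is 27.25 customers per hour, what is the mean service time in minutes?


Mean service time = 60/mu = 60/27.25 = 2.2 minutes

2.2 minutes


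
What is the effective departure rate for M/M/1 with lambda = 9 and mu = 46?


For a stable queue (lambda < mu), throughput = lambda = 9 per hour

9 per hour


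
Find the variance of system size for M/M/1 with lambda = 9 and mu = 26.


rho = 9/26; Var(N) = rho/(1-rho)^2 = 0.81

0.81


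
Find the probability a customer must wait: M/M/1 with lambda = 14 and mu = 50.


P(wait) = rho = lambda/mu = 14/50 = 0.28

0.28


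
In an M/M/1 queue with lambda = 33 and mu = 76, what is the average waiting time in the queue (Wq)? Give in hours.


rho = 33/76; Wq = rho/(mu - lambda) = 0.0101 hours

0.0101 hours


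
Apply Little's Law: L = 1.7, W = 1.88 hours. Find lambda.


lambda = L / W = 1.7 / 1.88 = 0.9 per hour

0.9 per hour


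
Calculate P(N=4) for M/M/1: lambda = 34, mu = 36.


rho = 34/36; P(n) = (1-rho)*rho^n = (1-34/36)*(34/36)^4 = 0.0442

0.0442


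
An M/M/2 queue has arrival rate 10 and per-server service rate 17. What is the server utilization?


rho = lambda/(c*mu) = 10/(2*17) = 0.2941

0.2941


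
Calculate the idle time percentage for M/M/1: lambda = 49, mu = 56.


Idle fraction = (1 - rho) * 100 = (1 - 49/56) * 100 = 12.5%

12.5%


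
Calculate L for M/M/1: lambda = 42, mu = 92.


rho = 42/92; L = rho/(1-rho) = 0.84

0.84


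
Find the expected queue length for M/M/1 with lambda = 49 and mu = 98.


rho = 49/98; Lq = rho^2/(1-rho) = 0.5

0.5


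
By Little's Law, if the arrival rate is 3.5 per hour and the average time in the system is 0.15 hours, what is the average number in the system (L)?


L = lambda * W = 3.5 * 0.15 = 0.53

0.53


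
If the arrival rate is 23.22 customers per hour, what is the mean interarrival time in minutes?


Mean interarrival time = 60/lambda = 60/23.22 = 2.58 minutes

2.58 minutes


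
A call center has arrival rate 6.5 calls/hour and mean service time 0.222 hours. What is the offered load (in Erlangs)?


Offered load a = lambda * E[S] = 6.5 * 0.222 = 1.44 Erlangs

1.44 Erlangs


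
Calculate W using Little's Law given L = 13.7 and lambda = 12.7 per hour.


W = L / lambda = 13.7 / 12.7 = 1.0787 hours

1.0787 hours


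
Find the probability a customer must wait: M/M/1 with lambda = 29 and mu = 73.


P(wait) = rho = lambda/mu = 29/73 = 0.3973

0.3973


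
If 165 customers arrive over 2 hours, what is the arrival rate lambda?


lambda = total arrivals / time = 165 / 2 = 82.5 per hour

82.5 per hour


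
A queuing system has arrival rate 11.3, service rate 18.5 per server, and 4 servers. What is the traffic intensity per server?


rho = lambda / (c * mu) = 11.3 / (4 * 18.5) = 0.1527

0.1527


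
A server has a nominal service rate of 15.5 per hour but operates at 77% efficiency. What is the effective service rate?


Effective rate = mu * efficiency = 15.5 * 0.77 = 11.94 per hour

11.94 per hour


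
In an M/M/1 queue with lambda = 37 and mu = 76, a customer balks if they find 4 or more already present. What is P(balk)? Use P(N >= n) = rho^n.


P(N >= 4) = rho^4 = (37/76)^4 = 0.0562

0.0562


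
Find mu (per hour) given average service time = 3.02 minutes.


mu = 60 / avg_service_time = 60 / 3.02 = 19.87 per hour

19.87 per hour


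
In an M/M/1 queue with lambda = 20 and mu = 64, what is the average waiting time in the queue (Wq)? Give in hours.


rho = 20/64; Wq = rho/(mu - lambda) = 0.0071 hours

0.0071 hours


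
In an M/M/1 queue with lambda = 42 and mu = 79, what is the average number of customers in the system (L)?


rho = 42/79; L = rho/(1-rho) = 1.14

1.14


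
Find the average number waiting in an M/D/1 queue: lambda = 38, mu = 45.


M/D/1: Lq = rho^2 / (2*(1-rho)) where rho = 38/45; Lq = 2.29

2.29


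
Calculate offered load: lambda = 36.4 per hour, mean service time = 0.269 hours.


Offered load a = lambda * E[S] = 36.4 * 0.269 = 9.79 Erlangs

9.79 Erlangs


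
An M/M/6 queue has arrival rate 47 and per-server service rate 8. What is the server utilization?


rho = lambda/(c*mu) = 47/(6*8) = 0.9792

0.9792


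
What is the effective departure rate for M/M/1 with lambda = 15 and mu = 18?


For a stable queue (lambda < mu), throughput = lambda = 15 per hour

15 per hour


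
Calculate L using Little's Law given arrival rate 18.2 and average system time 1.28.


L = lambda * W = 18.2 * 1.28 = 23.3

23.3


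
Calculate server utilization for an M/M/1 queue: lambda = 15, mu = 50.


rho = lambda/mu = 15/50 = 0.3

0.3


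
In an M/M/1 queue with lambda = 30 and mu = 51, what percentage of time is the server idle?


Idle fraction = (1 - rho) * 100 = (1 - 30/51) * 100 = 41.2%

41.2%


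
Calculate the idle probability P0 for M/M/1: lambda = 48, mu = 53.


P0 = 1 - rho = 1 - 48/53 = 0.0943

0.0943


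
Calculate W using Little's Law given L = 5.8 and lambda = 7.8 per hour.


W = L / lambda = 5.8 / 7.8 = 0.7436 hours

0.7436 hours


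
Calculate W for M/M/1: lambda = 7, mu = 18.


W = 1/(mu - lambda) = 1/(18 - 7) = 0.0909 hours

0.0909 hours


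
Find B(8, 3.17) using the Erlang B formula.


B(N,A) = (A^N/N!) / sum(A^k/k!, k=0..N) with N=8, A=3.17 = 0.0107

0.0107


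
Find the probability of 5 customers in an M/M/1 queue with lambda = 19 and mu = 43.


rho = 19/43; P(n) = (1-rho)*rho^n = (1-19/43)*(19/43)^5 = 0.0094

0.0094


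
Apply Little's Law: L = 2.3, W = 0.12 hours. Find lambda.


lambda = L / W = 2.3 / 0.12 = 19.17 per hour

19.17 per hour


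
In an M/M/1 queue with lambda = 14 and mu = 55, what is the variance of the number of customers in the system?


rho = 14/55; Var(N) = rho/(1-rho)^2 = 0.46

0.46


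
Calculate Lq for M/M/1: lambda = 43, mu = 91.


rho = 43/91; Lq = rho^2/(1-rho) = 0.42

0.42


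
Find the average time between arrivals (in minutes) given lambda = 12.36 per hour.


Mean interarrival time = 60/lambda = 60/12.36 = 4.85 minutes

4.85 minutes


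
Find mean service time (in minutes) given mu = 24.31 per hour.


Mean service time = 60/mu = 60/24.31 = 2.47 minutes

2.47 minutes


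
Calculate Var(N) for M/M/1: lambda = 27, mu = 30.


rho = 27/30; Var(N) = rho/(1-rho)^2 = 90.0

90.0


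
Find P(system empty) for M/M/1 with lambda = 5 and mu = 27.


P0 = 1 - rho = 1 - 5/27 = 0.8148

0.8148


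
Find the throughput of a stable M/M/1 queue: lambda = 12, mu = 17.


For a stable queue (lambda < mu), throughput = lambda = 12 per hour

12 per hour


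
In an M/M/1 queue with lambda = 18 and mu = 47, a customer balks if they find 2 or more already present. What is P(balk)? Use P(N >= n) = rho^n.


P(N >= 2) = rho^2 = (18/47)^2 = 0.1467

0.1467


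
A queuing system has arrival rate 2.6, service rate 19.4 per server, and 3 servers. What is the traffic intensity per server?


rho = lambda / (c * mu) = 2.6 / (3 * 19.4) = 0.0447

0.0447


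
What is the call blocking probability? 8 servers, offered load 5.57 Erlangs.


B(N,A) = (A^N/N!) / sum(A^k/k!, k=0..N) with N=8, A=5.57 = 0.0986

0.0986


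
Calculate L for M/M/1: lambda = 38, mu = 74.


rho = 38/74; L = rho/(1-rho) = 1.06

1.06


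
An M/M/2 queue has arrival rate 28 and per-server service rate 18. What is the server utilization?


rho = lambda/(c*mu) = 28/(2*18) = 0.7778

0.7778


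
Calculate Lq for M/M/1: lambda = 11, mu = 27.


rho = 11/27; Lq = rho^2/(1-rho) = 0.28

0.28


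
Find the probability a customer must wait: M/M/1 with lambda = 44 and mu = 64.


P(wait) = rho = lambda/mu = 44/64 = 0.6875

0.6875


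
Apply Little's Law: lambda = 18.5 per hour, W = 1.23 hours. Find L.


L = lambda * W = 18.5 * 1.23 = 22.76

22.76


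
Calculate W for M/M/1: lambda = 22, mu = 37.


W = 1/(mu - lambda) = 1/(37 - 22) = 0.0667 hours

0.0667 hours


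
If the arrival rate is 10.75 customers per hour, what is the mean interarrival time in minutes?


Mean interarrival time = 60/lambda = 60/10.75 = 5.58 minutes

5.58 minutes


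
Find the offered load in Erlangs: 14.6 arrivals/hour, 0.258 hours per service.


Offered load a = lambda * E[S] = 14.6 * 0.258 = 3.77 Erlangs

3.77 Erlangs


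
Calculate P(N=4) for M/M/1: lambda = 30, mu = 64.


rho = 30/64; P(n) = (1-rho)*rho^n = (1-30/64)*(30/64)^4 = 0.0256

0.0256


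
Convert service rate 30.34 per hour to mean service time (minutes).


Mean service time = 60/mu = 60/30.34 = 1.98 minutes

1.98 minutes


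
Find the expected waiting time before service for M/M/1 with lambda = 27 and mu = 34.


rho = 27/34; Wq = rho/(mu - lambda) = 0.1134 hours

0.1134 hours


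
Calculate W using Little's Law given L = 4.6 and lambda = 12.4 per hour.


W = L / lambda = 4.6 / 12.4 = 0.371 hours

0.371 hours


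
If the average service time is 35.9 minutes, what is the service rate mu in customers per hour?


mu = 60 / avg_service_time = 60 / 35.9 = 1.67 per hour

1.67 per hour


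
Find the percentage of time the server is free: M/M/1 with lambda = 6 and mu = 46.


Idle fraction = (1 - rho) * 100 = (1 - 6/46) * 100 = 87.0%

87.0%


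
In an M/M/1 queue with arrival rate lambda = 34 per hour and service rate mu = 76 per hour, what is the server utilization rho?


rho = lambda/mu = 34/76 = 0.4474

0.4474


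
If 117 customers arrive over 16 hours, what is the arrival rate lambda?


lambda = total arrivals / time = 117 / 16 = 7.31 per hour

7.31 per hour


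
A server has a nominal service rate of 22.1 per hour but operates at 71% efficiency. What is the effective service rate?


Effective rate = mu * efficiency = 22.1 * 0.71 = 15.69 per hour

15.69 per hour


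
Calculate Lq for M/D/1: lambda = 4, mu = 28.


M/D/1: Lq = rho^2 / (2*(1-rho)) where rho = 4/28; Lq = 0.01

0.01


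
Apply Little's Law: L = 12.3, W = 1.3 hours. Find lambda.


lambda = L / W = 12.3 / 1.3 = 9.46 per hour

9.46 per hour


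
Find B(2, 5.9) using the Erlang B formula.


B(N,A) = (A^N/N!) / sum(A^k/k!, k=0..N) with N=2, A=5.9 = 0.7161

0.7161


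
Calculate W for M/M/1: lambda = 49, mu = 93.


W = 1/(mu - lambda) = 1/(93 - 49) = 0.0227 hours

0.0227 hours


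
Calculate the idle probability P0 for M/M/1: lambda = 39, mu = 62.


P0 = 1 - rho = 1 - 39/62 = 0.371

0.371


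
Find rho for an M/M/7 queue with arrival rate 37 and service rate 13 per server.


rho = lambda/(c*mu) = 37/(7*13) = 0.4066

0.4066


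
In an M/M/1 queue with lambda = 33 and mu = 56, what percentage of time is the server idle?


Idle fraction = (1 - rho) * 100 = (1 - 33/56) * 100 = 41.1%

41.1%


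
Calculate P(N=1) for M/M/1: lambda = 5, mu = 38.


rho = 5/38; P(n) = (1-rho)*rho^n = (1-5/38)*(5/38)^1 = 0.1143

0.1143


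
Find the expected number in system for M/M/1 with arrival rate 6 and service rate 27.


rho = 6/27; L = rho/(1-rho) = 0.29

0.29


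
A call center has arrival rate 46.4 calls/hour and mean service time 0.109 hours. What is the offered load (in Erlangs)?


Offered load a = lambda * E[S] = 46.4 * 0.109 = 5.06 Erlangs

5.06 Erlangs


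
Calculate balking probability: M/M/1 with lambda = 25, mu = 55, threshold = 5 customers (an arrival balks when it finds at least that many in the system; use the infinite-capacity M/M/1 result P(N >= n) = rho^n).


P(N >= 5) = rho^5 = (25/55)^5 = 0.0194

0.0194


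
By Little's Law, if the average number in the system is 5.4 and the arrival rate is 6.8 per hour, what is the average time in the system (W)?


W = L / lambda = 5.4 / 6.8 = 0.7941 hours

0.7941 hours


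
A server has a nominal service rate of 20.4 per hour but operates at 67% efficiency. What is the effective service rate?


Effective rate = mu * efficiency = 20.4 * 0.67 = 13.67 per hour

13.67 per hour


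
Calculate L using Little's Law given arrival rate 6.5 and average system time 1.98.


L = lambda * W = 6.5 * 1.98 = 12.87

12.87


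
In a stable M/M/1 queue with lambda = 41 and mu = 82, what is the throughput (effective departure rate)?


For a stable queue (lambda < mu), throughput = lambda = 41 per hour

41 per hour


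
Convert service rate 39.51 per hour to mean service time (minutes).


Mean service time = 60/mu = 60/39.51 = 1.52 minutes

1.52 minutes


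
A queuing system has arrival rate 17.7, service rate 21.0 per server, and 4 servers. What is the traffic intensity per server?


rho = lambda / (c * mu) = 17.7 / (4 * 21.0) = 0.2107

0.2107


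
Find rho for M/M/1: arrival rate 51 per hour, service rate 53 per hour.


rho = lambda/mu = 51/53 = 0.9623

0.9623


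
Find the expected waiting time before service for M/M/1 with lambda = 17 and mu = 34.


rho = 17/34; Wq = rho/(mu - lambda) = 0.0294 hours

0.0294 hours


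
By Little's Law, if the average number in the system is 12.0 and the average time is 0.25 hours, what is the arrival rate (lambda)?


lambda = L / W = 12.0 / 0.25 = 48.0 per hour

48.0 per hour


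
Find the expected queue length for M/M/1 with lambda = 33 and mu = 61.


rho = 33/61; Lq = rho^2/(1-rho) = 0.64

0.64


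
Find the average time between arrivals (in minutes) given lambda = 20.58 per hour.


Mean interarrival time = 60/lambda = 60/20.58 = 2.92 minutes

2.92 minutes


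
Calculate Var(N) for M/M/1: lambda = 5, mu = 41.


rho = 5/41; Var(N) = rho/(1-rho)^2 = 0.16

0.16


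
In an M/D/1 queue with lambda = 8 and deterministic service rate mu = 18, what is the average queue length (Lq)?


M/D/1: Lq = rho^2 / (2*(1-rho)) where rho = 8/18; Lq = 0.18

0.18


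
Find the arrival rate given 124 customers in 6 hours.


lambda = total arrivals / time = 124 / 6 = 20.67 per hour

20.67 per hour


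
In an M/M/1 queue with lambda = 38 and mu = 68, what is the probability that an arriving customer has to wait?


P(wait) = rho = lambda/mu = 38/68 = 0.5588

0.5588


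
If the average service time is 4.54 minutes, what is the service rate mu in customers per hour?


mu = 60 / avg_service_time = 60 / 4.54 = 13.22 per hour

13.22 per hour


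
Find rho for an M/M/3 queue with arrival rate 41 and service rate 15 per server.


rho = lambda/(c*mu) = 41/(3*15) = 0.9111

0.9111


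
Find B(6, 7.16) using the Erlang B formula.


B(N,A) = (A^N/N!) / sum(A^k/k!, k=0..N) with N=6, A=7.16 = 0.3412

0.3412


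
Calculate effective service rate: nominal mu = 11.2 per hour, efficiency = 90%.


Effective rate = mu * efficiency = 11.2 * 0.9 = 10.08 per hour

10.08 per hour


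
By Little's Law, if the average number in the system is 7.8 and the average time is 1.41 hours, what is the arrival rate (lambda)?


lambda = L / W = 7.8 / 1.41 = 5.53 per hour

5.53 per hour


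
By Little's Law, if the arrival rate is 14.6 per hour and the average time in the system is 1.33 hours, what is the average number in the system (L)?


L = lambda * W = 14.6 * 1.33 = 19.42

19.42


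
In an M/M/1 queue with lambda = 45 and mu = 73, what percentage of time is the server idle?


Idle fraction = (1 - rho) * 100 = (1 - 45/73) * 100 = 38.4%

38.4%


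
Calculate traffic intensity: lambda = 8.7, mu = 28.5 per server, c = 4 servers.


rho = lambda / (c * mu) = 8.7 / (4 * 28.5) = 0.0763

0.0763


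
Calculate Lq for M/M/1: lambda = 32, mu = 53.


rho = 32/53; Lq = rho^2/(1-rho) = 0.92

0.92


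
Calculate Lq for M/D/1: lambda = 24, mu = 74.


M/D/1: Lq = rho^2 / (2*(1-rho)) where rho = 24/74; Lq = 0.08

0.08


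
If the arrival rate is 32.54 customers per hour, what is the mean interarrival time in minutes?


Mean interarrival time = 60/lambda = 60/32.54 = 1.84 minutes

1.84 minutes


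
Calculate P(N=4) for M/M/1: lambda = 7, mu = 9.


rho = 7/9; P(n) = (1-rho)*rho^n = (1-7/9)*(7/9)^4 = 0.0813

0.0813


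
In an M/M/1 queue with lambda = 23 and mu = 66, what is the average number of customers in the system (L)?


rho = 23/66; L = rho/(1-rho) = 0.53

0.53


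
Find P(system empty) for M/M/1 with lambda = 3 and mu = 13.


P0 = 1 - rho = 1 - 3/13 = 0.7692

0.7692


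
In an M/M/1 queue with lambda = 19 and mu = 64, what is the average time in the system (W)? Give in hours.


W = 1/(mu - lambda) = 1/(64 - 19) = 0.0222 hours

0.0222 hours


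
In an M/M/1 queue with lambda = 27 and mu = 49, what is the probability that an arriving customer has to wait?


P(wait) = rho = lambda/mu = 27/49 = 0.551

0.551


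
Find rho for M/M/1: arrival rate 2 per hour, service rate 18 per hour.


rho = lambda/mu = 2/18 = 0.1111

0.1111


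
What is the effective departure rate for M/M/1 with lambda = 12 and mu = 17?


For a stable queue (lambda < mu), throughput = lambda = 12 per hour

12 per hour


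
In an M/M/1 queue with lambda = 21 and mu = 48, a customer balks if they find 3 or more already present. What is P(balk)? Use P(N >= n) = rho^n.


P(N >= 3) = rho^3 = (21/48)^3 = 0.0837

0.0837


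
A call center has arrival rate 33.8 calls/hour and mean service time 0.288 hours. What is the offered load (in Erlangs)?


Offered load a = lambda * E[S] = 33.8 * 0.288 = 9.73 Erlangs

9.73 Erlangs


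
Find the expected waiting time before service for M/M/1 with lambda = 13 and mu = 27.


rho = 13/27; Wq = rho/(mu - lambda) = 0.0344 hours

0.0344 hours


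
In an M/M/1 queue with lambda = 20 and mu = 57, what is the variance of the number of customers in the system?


rho = 20/57; Var(N) = rho/(1-rho)^2 = 0.83

0.83


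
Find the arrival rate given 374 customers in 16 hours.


lambda = total arrivals / time = 374 / 16 = 23.38 per hour

23.38 per hour


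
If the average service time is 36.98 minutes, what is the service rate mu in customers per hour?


mu = 60 / avg_service_time = 60 / 36.98 = 1.62 per hour

1.62 per hour


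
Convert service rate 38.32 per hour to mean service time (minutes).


Mean service time = 60/mu = 60/38.32 = 1.57 minutes

1.57 minutes


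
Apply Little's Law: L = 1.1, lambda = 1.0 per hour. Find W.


W = L / lambda = 1.1 / 1.0 = 1.1 hours

1.1 hours


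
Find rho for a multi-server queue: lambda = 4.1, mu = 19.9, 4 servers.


rho = lambda / (c * mu) = 4.1 / (4 * 19.9) = 0.0515

0.0515


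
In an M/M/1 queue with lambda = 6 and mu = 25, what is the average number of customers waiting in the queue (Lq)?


rho = 6/25; Lq = rho^2/(1-rho) = 0.08

0.08


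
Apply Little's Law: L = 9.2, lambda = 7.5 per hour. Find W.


W = L / lambda = 9.2 / 7.5 = 1.2267 hours

1.2267 hours


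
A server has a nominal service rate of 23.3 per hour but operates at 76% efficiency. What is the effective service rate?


Effective rate = mu * efficiency = 23.3 * 0.76 = 17.71 per hour

17.71 per hour


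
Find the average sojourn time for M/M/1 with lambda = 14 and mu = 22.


W = 1/(mu - lambda) = 1/(22 - 14) = 0.125 hours

0.125 hours


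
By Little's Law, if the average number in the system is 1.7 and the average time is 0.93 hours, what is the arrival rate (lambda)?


lambda = L / W = 1.7 / 0.93 = 1.83 per hour

1.83 per hour


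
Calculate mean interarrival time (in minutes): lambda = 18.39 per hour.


Mean interarrival time = 60/lambda = 60/18.39 = 3.26 minutes

3.26 minutes


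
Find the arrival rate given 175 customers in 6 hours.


lambda = total arrivals / time = 175 / 6 = 29.17 per hour

29.17 per hour


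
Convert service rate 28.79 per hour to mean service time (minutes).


Mean service time = 60/mu = 60/28.79 = 2.08 minutes

2.08 minutes


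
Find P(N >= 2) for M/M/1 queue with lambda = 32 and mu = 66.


P(N >= 2) = rho^2 = (32/66)^2 = 0.2351

0.2351


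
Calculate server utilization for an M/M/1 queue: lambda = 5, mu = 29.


rho = lambda/mu = 5/29 = 0.1724

0.1724


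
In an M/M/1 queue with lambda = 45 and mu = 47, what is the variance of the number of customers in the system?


rho = 45/47; Var(N) = rho/(1-rho)^2 = 528.75

528.75


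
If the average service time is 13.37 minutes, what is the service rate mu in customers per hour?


mu = 60 / avg_service_time = 60 / 13.37 = 4.49 per hour

4.49 per hour


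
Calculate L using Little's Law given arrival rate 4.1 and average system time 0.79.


L = lambda * W = 4.1 * 0.79 = 3.24

3.24


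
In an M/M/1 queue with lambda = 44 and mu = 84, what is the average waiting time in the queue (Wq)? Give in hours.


rho = 44/84; Wq = rho/(mu - lambda) = 0.0131 hours

0.0131 hours


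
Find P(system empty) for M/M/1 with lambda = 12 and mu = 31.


P0 = 1 - rho = 1 - 12/31 = 0.6129

0.6129


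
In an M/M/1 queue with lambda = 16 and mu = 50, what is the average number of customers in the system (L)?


rho = 16/50; L = rho/(1-rho) = 0.47

0.47


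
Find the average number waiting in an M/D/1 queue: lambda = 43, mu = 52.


M/D/1: Lq = rho^2 / (2*(1-rho)) where rho = 43/52; Lq = 1.98

1.98


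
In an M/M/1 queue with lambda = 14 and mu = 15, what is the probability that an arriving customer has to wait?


P(wait) = rho = lambda/mu = 14/15 = 0.9333

0.9333


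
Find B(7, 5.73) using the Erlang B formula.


B(N,A) = (A^N/N!) / sum(A^k/k!, k=0..N) with N=7, A=5.73 = 0.1675

0.1675


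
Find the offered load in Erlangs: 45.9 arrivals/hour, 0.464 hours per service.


Offered load a = lambda * E[S] = 45.9 * 0.464 = 21.3 Erlangs

21.3 Erlangs


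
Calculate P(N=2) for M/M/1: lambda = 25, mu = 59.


rho = 25/59; P(n) = (1-rho)*rho^n = (1-25/59)*(25/59)^2 = 0.1035

0.1035


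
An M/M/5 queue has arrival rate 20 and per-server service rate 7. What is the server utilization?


rho = lambda/(c*mu) = 20/(5*7) = 0.5714

0.5714


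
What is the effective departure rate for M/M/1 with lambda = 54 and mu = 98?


For a stable queue (lambda < mu), throughput = lambda = 54 per hour

54 per hour


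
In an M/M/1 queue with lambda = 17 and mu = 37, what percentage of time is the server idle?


Idle fraction = (1 - rho) * 100 = (1 - 17/37) * 100 = 54.1%

54.1%


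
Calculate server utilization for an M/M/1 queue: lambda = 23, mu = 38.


rho = lambda/mu = 23/38 = 0.6053

0.6053


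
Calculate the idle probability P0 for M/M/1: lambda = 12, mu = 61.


P0 = 1 - rho = 1 - 12/61 = 0.8033

0.8033


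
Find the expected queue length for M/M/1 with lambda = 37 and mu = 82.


rho = 37/82; Lq = rho^2/(1-rho) = 0.37

0.37


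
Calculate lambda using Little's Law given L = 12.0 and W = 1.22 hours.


lambda = L / W = 12.0 / 1.22 = 9.84 per hour

9.84 per hour


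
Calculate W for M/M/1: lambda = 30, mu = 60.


W = 1/(mu - lambda) = 1/(60 - 30) = 0.0333 hours

0.0333 hours


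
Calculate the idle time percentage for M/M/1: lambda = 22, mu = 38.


Idle fraction = (1 - rho) * 100 = (1 - 22/38) * 100 = 42.1%

42.1%


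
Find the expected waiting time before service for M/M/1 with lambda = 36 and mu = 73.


rho = 36/73; Wq = rho/(mu - lambda) = 0.0133 hours

0.0133 hours


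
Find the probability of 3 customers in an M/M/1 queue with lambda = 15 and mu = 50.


rho = 15/50; P(n) = (1-rho)*rho^n = (1-15/50)*(15/50)^3 = 0.0189

0.0189


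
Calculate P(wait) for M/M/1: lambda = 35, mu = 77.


P(wait) = rho = lambda/mu = 35/77 = 0.4545

0.4545


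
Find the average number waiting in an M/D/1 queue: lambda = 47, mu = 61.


M/D/1: Lq = rho^2 / (2*(1-rho)) where rho = 47/61; Lq = 1.29

1.29


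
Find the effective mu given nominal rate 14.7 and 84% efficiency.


Effective rate = mu * efficiency = 14.7 * 0.84 = 12.35 per hour

12.35 per hour


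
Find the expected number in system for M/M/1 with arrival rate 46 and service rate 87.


rho = 46/87; L = rho/(1-rho) = 1.12

1.12


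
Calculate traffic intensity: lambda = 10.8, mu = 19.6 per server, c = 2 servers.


rho = lambda / (c * mu) = 10.8 / (2 * 19.6) = 0.2755

0.2755


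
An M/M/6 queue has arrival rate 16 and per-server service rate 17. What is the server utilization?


rho = lambda/(c*mu) = 16/(6*17) = 0.1569

0.1569


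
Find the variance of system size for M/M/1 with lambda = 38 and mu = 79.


rho = 38/79; Var(N) = rho/(1-rho)^2 = 1.79

1.79


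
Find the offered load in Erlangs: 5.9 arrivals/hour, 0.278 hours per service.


Offered load a = lambda * E[S] = 5.9 * 0.278 = 1.64 Erlangs

1.64 Erlangs


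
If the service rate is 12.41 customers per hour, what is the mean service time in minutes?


Mean service time = 60/mu = 60/12.41 = 4.83 minutes

4.83 minutes


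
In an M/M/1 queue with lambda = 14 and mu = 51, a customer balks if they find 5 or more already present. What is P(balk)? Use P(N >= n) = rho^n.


P(N >= 5) = rho^5 = (14/51)^5 = 0.0016

0.0016


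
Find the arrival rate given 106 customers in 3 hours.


lambda = total arrivals / time = 106 / 3 = 35.33 per hour

35.33 per hour


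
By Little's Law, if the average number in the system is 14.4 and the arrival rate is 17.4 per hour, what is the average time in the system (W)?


W = L / lambda = 14.4 / 17.4 = 0.8276 hours

0.8276 hours


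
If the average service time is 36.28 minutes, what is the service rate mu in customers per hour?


mu = 60 / avg_service_time = 60 / 36.28 = 1.65 per hour

1.65 per hour


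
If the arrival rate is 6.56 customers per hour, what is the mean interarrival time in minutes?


Mean interarrival time = 60/lambda = 60/6.56 = 9.15 minutes

9.15 minutes


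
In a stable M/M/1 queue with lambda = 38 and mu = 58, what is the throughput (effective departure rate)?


For a stable queue (lambda < mu), throughput = lambda = 38 per hour

38 per hour


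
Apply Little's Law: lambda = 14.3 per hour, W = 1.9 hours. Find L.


L = lambda * W = 14.3 * 1.9 = 27.17

27.17


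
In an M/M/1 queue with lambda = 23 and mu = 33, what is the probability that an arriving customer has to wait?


P(wait) = rho = lambda/mu = 23/33 = 0.697

0.697


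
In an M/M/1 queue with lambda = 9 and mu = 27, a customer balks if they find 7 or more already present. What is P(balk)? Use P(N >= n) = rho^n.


P(N >= 7) = rho^7 = (9/27)^7 = 0.0005

0.0005


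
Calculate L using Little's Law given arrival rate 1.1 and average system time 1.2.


L = lambda * W = 1.1 * 1.2 = 1.32

1.32


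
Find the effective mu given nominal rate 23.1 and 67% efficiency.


Effective rate = mu * efficiency = 23.1 * 0.67 = 15.48 per hour

15.48 per hour


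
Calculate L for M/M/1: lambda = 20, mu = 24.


rho = 20/24; L = rho/(1-rho) = 5.0

5.0


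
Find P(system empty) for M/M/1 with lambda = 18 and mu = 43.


P0 = 1 - rho = 1 - 18/43 = 0.5814

0.5814


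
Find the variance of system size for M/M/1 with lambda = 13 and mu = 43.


rho = 13/43; Var(N) = rho/(1-rho)^2 = 0.62

0.62


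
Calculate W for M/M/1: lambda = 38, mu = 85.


W = 1/(mu - lambda) = 1/(85 - 38) = 0.0213 hours

0.0213 hours


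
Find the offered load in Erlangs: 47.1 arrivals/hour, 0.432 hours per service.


Offered load a = lambda * E[S] = 47.1 * 0.432 = 20.35 Erlangs

20.35 Erlangs


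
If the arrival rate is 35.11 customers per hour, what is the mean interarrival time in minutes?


Mean interarrival time = 60/lambda = 60/35.11 = 1.71 minutes

1.71 minutes


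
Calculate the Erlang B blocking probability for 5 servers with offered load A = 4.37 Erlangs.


B(N,A) = (A^N/N!) / sum(A^k/k!, k=0..N) with N=5, A=4.37 = 0.2318

0.2318


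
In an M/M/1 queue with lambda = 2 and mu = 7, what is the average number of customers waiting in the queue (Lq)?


rho = 2/7; Lq = rho^2/(1-rho) = 0.11

0.11


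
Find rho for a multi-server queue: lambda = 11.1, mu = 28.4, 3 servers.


rho = lambda / (c * mu) = 11.1 / (3 * 28.4) = 0.1303

0.1303


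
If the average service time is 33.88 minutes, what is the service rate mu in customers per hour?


mu = 60 / avg_service_time = 60 / 33.88 = 1.77 per hour

1.77 per hour


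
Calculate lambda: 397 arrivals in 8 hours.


lambda = total arrivals / time = 397 / 8 = 49.63 per hour

49.63 per hour


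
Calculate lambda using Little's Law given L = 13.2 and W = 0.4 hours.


lambda = L / W = 13.2 / 0.4 = 33.0 per hour

33.0 per hour


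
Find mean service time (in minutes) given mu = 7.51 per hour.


Mean service time = 60/mu = 60/7.51 = 7.99 minutes

7.99 minutes


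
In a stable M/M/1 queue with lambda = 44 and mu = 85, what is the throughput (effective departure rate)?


For a stable queue (lambda < mu), throughput = lambda = 44 per hour

44 per hour


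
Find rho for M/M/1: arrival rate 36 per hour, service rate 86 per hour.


rho = lambda/mu = 36/86 = 0.4186

0.4186


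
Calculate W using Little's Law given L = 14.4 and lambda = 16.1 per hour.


W = L / lambda = 14.4 / 16.1 = 0.8944 hours

0.8944 hours


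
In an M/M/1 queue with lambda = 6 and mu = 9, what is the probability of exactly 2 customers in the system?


rho = 6/9; P(n) = (1-rho)*rho^n = (1-6/9)*(6/9)^2 = 0.1481

0.1481


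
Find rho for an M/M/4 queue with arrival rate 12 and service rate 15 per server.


rho = lambda/(c*mu) = 12/(4*15) = 0.2

0.2


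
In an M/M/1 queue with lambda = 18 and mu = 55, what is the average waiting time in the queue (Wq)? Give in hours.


rho = 18/55; Wq = rho/(mu - lambda) = 0.0088 hours

0.0088 hours


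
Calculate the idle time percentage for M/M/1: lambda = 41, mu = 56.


Idle fraction = (1 - rho) * 100 = (1 - 41/56) * 100 = 26.8%

26.8%


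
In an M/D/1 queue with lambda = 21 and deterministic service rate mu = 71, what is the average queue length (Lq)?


M/D/1: Lq = rho^2 / (2*(1-rho)) where rho = 21/71; Lq = 0.06

0.06


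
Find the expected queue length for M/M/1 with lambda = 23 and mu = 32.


rho = 23/32; Lq = rho^2/(1-rho) = 1.84

1.84


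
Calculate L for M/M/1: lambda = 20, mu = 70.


rho = 20/70; L = rho/(1-rho) = 0.4

0.4


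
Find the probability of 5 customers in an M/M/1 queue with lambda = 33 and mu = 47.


rho = 33/47; P(n) = (1-rho)*rho^n = (1-33/47)*(33/47)^5 = 0.0508

0.0508


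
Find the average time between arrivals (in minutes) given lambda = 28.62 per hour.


Mean interarrival time = 60/lambda = 60/28.62 = 2.1 minutes

2.1 minutes


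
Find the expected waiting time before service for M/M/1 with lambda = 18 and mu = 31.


rho = 18/31; Wq = rho/(mu - lambda) = 0.0447 hours

0.0447 hours


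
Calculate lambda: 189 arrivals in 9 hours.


lambda = total arrivals / time = 189 / 9 = 21.0 per hour

21.0 per hour


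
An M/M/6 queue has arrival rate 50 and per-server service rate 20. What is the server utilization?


rho = lambda/(c*mu) = 50/(6*20) = 0.4167

0.4167


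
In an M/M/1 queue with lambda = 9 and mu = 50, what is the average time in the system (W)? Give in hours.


W = 1/(mu - lambda) = 1/(50 - 9) = 0.0244 hours

0.0244 hours


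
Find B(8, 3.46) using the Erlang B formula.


B(N,A) = (A^N/N!) / sum(A^k/k!, k=0..N) with N=8, A=3.46 = 0.0162

0.0162


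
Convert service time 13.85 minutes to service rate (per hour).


mu = 60 / avg_service_time = 60 / 13.85 = 4.33 per hour

4.33 per hour


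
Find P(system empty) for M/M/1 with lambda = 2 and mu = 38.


P0 = 1 - rho = 1 - 2/38 = 0.9474

0.9474


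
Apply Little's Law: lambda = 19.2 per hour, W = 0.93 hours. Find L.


L = lambda * W = 19.2 * 0.93 = 17.86

17.86


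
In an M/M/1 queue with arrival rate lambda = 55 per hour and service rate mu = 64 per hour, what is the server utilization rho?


rho = lambda/mu = 55/64 = 0.8594

0.8594


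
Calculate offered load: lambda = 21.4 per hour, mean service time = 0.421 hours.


Offered load a = lambda * E[S] = 21.4 * 0.421 = 9.01 Erlangs

9.01 Erlangs


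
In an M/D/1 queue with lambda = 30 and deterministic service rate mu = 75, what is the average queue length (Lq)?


M/D/1: Lq = rho^2 / (2*(1-rho)) where rho = 30/75; Lq = 0.13

0.13


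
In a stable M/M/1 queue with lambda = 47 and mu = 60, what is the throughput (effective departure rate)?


For a stable queue (lambda < mu), throughput = lambda = 47 per hour

47 per hour


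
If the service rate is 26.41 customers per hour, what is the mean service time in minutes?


Mean service time = 60/mu = 60/26.41 = 2.27 minutes

2.27 minutes


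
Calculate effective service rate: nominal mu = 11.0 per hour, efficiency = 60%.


Effective rate = mu * efficiency = 11.0 * 0.6 = 6.6 per hour

6.6 per hour


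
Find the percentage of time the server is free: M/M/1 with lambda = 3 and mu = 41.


Idle fraction = (1 - rho) * 100 = (1 - 3/41) * 100 = 92.7%

92.7%


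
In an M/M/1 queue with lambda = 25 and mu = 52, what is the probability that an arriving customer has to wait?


P(wait) = rho = lambda/mu = 25/52 = 0.4808

0.4808


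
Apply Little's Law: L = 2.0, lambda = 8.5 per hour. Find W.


W = L / lambda = 2.0 / 8.5 = 0.2353 hours

0.2353 hours


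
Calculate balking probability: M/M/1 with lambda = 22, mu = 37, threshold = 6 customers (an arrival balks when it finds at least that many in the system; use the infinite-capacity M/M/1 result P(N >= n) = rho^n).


P(N >= 6) = rho^6 = (22/37)^6 = 0.0442

0.0442


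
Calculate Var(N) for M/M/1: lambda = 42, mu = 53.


rho = 42/53; Var(N) = rho/(1-rho)^2 = 18.4

18.4


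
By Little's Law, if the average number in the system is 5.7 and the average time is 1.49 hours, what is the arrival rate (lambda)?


lambda = L / W = 5.7 / 1.49 = 3.83 per hour

3.83 per hour


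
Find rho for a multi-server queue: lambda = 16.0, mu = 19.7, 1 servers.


rho = lambda / (c * mu) = 16.0 / (1 * 19.7) = 0.8122

0.8122


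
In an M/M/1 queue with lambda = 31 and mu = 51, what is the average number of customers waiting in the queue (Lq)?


rho = 31/51; Lq = rho^2/(1-rho) = 0.94

0.94


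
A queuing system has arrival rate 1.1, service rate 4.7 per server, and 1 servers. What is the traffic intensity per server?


rho = lambda / (c * mu) = 1.1 / (1 * 4.7) = 0.234

0.234


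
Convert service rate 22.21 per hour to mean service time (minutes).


Mean service time = 60/mu = 60/22.21 = 2.7 minutes

2.7 minutes


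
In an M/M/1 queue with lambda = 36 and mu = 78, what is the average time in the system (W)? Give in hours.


W = 1/(mu - lambda) = 1/(78 - 36) = 0.0238 hours

0.0238 hours


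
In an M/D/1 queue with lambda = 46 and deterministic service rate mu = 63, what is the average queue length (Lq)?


M/D/1: Lq = rho^2 / (2*(1-rho)) where rho = 46/63; Lq = 0.99

0.99


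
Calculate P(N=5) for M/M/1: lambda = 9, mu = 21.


rho = 9/21; P(n) = (1-rho)*rho^n = (1-9/21)*(9/21)^5 = 0.0083

0.0083


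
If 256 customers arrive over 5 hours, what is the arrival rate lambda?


lambda = total arrivals / time = 256 / 5 = 51.2 per hour

51.2 per hour


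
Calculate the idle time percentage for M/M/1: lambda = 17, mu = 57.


Idle fraction = (1 - rho) * 100 = (1 - 17/57) * 100 = 70.2%

70.2%


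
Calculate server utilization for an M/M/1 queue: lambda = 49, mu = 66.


rho = lambda/mu = 49/66 = 0.7424

0.7424


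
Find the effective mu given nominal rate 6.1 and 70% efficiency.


Effective rate = mu * efficiency = 6.1 * 0.7 = 4.27 per hour

4.27 per hour


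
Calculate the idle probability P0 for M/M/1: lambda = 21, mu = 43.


P0 = 1 - rho = 1 - 21/43 = 0.5116

0.5116


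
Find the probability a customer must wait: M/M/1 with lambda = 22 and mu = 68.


P(wait) = rho = lambda/mu = 22/68 = 0.3235

0.3235


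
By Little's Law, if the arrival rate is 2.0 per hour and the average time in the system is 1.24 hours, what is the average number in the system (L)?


L = lambda * W = 2.0 * 1.24 = 2.48

2.48


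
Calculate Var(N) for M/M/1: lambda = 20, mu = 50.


rho = 20/50; Var(N) = rho/(1-rho)^2 = 1.11

1.11


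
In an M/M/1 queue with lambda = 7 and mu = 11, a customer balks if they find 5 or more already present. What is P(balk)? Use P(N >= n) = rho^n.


P(N >= 5) = rho^5 = (7/11)^5 = 0.1044

0.1044


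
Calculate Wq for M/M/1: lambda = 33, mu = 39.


rho = 33/39; Wq = rho/(mu - lambda) = 0.141 hours

0.141 hours


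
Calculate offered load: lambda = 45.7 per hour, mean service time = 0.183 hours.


Offered load a = lambda * E[S] = 45.7 * 0.183 = 8.36 Erlangs

8.36 Erlangs


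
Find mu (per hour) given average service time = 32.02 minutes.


mu = 60 / avg_service_time = 60 / 32.02 = 1.87 per hour

1.87 per hour


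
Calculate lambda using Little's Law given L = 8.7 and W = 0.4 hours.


lambda = L / W = 8.7 / 0.4 = 21.75 per hour

21.75 per hour


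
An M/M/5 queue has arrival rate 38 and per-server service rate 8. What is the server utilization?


rho = lambda/(c*mu) = 38/(5*8) = 0.95

0.95


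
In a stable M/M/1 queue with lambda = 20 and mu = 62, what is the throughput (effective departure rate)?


For a stable queue (lambda < mu), throughput = lambda = 20 per hour

20 per hour


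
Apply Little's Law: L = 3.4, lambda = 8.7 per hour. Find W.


W = L / lambda = 3.4 / 8.7 = 0.3908 hours

0.3908 hours


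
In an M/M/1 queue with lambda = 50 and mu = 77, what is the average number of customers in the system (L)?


rho = 50/77; L = rho/(1-rho) = 1.85

1.85


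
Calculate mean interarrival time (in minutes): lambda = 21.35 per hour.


Mean interarrival time = 60/lambda = 60/21.35 = 2.81 minutes

2.81 minutes


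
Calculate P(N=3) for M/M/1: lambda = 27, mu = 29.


rho = 27/29; P(n) = (1-rho)*rho^n = (1-27/29)*(27/29)^3 = 0.0557

0.0557


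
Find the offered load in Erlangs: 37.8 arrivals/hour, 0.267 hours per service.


Offered load a = lambda * E[S] = 37.8 * 0.267 = 10.09 Erlangs

10.09 Erlangs


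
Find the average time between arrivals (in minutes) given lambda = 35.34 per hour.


Mean interarrival time = 60/lambda = 60/35.34 = 1.7 minutes

1.7 minutes


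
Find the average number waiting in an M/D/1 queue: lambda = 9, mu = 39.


M/D/1: Lq = rho^2 / (2*(1-rho)) where rho = 9/39; Lq = 0.03

0.03


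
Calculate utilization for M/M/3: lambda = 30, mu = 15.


rho = lambda/(c*mu) = 30/(3*15) = 0.6667

0.6667


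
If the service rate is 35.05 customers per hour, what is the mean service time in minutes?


Mean service time = 60/mu = 60/35.05 = 1.71 minutes

1.71 minutes


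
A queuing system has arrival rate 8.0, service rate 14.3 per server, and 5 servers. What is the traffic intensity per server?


rho = lambda / (c * mu) = 8.0 / (5 * 14.3) = 0.1119

0.1119


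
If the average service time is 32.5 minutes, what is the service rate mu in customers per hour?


mu = 60 / avg_service_time = 60 / 32.5 = 1.85 per hour

1.85 per hour


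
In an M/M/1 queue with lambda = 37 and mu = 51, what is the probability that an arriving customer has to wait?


P(wait) = rho = lambda/mu = 37/51 = 0.7255

0.7255


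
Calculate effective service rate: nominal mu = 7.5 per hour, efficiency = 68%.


Effective rate = mu * efficiency = 7.5 * 0.68 = 5.1 per hour

5.1 per hour


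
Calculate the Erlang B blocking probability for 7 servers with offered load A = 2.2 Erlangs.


B(N,A) = (A^N/N!) / sum(A^k/k!, k=0..N) with N=7, A=2.2 = 0.0055

0.0055
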